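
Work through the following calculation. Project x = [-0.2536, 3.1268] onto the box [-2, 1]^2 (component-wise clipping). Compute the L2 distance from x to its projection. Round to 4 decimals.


Project each component onto [-2, 1].
clip(-0.2536) = -0.2536, clip(3.1268) = 1.0
Projection = [-0.2536, 1.0]
Squared diffs: [0.0, 4.5233]
Distance = sqrt(4.5233) = 2.1268


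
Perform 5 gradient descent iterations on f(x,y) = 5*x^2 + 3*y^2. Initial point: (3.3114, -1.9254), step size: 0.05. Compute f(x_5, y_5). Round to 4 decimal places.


Gradient descent on f(x,y) = 5*x^2 + 3*y^2.
Starting point: (3.3114, -1.9254), alpha = 0.05
Step 1: grad_x = 2*5*3.3114 = 33.114, grad_y = 2*3*-1.9254 = -11.5524
  x_1 = 3.3114 - 0.05*33.114 = 1.6557
  y_1 = -1.9254 - 0.05*-11.5524 = -1.3478
Step 2: grad_x = 2*5*1.6557 = 16.557, grad_y = 2*3*-1.3478 = -8.0867
  x_2 = 1.6557 - 0.05*16.557 = 0.8279
  y_2 = -1.3478 - 0.05*-8.0867 = -0.9434
Step 3: grad_x = 2*5*0.8279 = 8.2785, grad_y = 2*3*-0.9434 = -5.6607
  x_3 = 0.8279 - 0.05*8.2785 = 0.4139
  y_3 = -0.9434 - 0.05*-5.6607 = -0.6604
Step 4: grad_x = 2*5*0.4139 = 4.1393, grad_y = 2*3*-0.6604 = -3.9625
  x_4 = 0.4139 - 0.05*4.1393 = 0.207
  y_4 = -0.6604 - 0.05*-3.9625 = -0.4623
Step 5: grad_x = 2*5*0.207 = 2.0696, grad_y = 2*3*-0.4623 = -2.7737
  x_5 = 0.207 - 0.05*2.0696 = 0.1035
  y_5 = -0.4623 - 0.05*-2.7737 = -0.3236
f(0.1035, -0.3236) = 5*0.1035^2 + 3*(-0.3236)^2 = 0.3677


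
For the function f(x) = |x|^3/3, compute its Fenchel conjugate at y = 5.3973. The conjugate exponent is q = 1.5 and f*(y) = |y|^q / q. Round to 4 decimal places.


The conjugate exponent q satisfies 1/p + 1/q = 1.
p = 3, so q = 3/(3 - 1) = 1.5
|y|^q = 5.3973^1.5 = 12.5391
f*(5.3973) = 12.5391 / 1.5 = 8.3594


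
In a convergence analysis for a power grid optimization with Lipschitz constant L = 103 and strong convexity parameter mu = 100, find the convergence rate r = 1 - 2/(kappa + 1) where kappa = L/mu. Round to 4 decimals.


Step 1: Compute the condition number.
kappa = L/mu = 103/100 = 1.03
Step 2: Compute the convergence rate.
r = 1 - 2/(kappa + 1) = 1 - 2*mu/(L + mu) = (L - mu)/(L + mu) = 3/203 = 0.0148


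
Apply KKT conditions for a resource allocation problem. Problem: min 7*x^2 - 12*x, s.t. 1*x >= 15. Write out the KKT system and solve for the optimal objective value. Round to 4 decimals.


Step 1: Try lambda = 0 (constraint inactive).
x_unc = 12/(2*7) = 0.8571
Check: 1*0.8571 = 0.8571 < 15 -- violated!
Step 2: Constraint must be active: 1*x = 15
x* = 15/1 = 15.0
lambda = (2*7*15.0 - 12)/1 = 198.0
Step 3: Compute optimal value.
f(x*) = 7*15.0^2 - 12*15.0 = 1395.0


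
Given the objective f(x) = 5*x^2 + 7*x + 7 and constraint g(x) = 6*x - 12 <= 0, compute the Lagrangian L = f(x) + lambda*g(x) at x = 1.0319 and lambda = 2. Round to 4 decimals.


Step 1: Evaluate f(x).
f(1.0319) = 5*1.0319^2 + 7*1.0319 + 7 = 19.5474
Step 2: Evaluate g(x).
g(1.0319) = 6*1.0319 - 12 = -5.8086
Step 3: Compute Lagrangian.
L = 19.5474 + 2*-5.8086 = 7.9302


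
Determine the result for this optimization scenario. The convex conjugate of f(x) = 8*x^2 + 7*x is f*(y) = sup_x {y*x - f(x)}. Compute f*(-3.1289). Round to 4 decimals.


f*(y) = sup_x {y*x - a*x^2 - b*x} = sup_x {(y-b)*x - a*x^2}
FOC: (y - b) - 2a*x = 0 => x* = (y - b)/(2a)
x* = (-3.1289 - 7)/(2*8) = -0.6331
f*(-3.1289) = (y-b)^2/(4a) = (-3.1289 - 7)^2/(4*8)
= 102.5946/32 = 3.2061


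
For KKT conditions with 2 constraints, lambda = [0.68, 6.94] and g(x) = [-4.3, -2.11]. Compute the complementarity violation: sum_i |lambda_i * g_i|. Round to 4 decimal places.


KKT complementary slackness check:
lambda_1 * g_1 = 0.68 * -4.3 = -2.924
lambda_2 * g_2 = 6.94 * -2.11 = -14.6434
Total violation = 2.924 + 14.6434 = 17.5674


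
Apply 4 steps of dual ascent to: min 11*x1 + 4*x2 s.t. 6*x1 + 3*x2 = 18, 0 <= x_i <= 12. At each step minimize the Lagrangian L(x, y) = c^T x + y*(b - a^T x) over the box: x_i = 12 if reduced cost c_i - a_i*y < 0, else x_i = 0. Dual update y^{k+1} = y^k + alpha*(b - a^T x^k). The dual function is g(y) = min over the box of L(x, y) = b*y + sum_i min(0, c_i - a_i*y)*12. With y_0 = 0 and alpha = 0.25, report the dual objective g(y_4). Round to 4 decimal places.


Dual ascent for LP: min 11*x1 + 4*x2, 6*x1 + 3*x2 = 18, 0 <= x_i <= 12
Step 1: y^k = 0.0, reduced costs: (11.0, 4.0)
  x^k = (0.0, 0.0), subgradient = b - a^T x = 18.0
  y^{k+1} = 0.0 + 0.25*18.0 = 4.5
Step 2: y^k = 4.5, reduced costs: (-16.0, -9.5)
  x^k = (12.0, 12.0), subgradient = b - a^T x = -90.0
  y^{k+1} = 4.5 + 0.25*-90.0 = -18.0
Step 3: y^k = -18.0, reduced costs: (119.0, 58.0)
  x^k = (0.0, 0.0), subgradient = b - a^T x = 18.0
  y^{k+1} = -18.0 + 0.25*18.0 = -13.5
Step 4: y^k = -13.5, reduced costs: (92.0, 44.5)
  x^k = (0.0, 0.0), subgradient = b - a^T x = 18.0
  y^{k+1} = -13.5 + 0.25*18.0 = -9.0
Dual objective at y_4 = -9.0: reduced costs (65.0, 31.0), box minimizer x = (0.0, 0.0)
g(y_4) = b*y + (c1 - a1*y)*x1 + (c2 - a2*y)*x2 = 18*(-9.0) + 65.0*0.0 + 31.0*0.0 = -162.0 + 0.0 + 0.0 = -162.0


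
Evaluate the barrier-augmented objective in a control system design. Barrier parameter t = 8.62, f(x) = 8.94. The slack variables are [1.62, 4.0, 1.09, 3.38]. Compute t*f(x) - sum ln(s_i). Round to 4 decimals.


Step 1: Compute log-barrier.
ln values: [0.4824, 1.3863, 0.0862, 1.2179]
phi = -(0.4824 + 1.3863 + 0.0862 + 1.2179) = -3.1728
Step 2: Compute augmented objective.
t*f(x) = 8.62*8.94 = 77.0628
Total = 77.0628 - 3.1728 = 73.89


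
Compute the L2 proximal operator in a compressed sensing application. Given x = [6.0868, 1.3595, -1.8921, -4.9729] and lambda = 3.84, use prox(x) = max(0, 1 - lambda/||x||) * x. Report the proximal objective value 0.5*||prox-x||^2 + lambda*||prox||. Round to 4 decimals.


Step 1: Compute ||x||.
||x|| = 8.198
Step 2: Compute scaling factor.
scale = max(0, 1 - 3.84/8.198) = 0.5316
Step 3: prox(x) = [3.2357, 0.7227, -1.0058, -2.6436]
||prox(x)|| = 4.358
Step 4: Proximal objective.
0.5*||prox-x||^2 = 7.3728
lambda*||prox|| = 16.7347
Total = 24.1075


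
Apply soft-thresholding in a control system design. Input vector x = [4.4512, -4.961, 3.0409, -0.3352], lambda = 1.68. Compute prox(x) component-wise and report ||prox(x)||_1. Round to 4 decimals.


Soft-thresholding with lambda = 1.68:
prox(4.4512) = sign(4.4512)*max(|4.4512| - 1.68, 0) = 2.7712
prox(-4.961) = sign(-4.961)*max(|-4.961| - 1.68, 0) = -3.281
prox(3.0409) = sign(3.0409)*max(|3.0409| - 1.68, 0) = 1.3609
prox(-0.3352) = sign(-0.3352)*max(|-0.3352| - 1.68, 0) = 0.0
prox(x) = [2.7712, -3.281, 1.3609, 0.0]
||prox(x)||_1 = 2.7712 + 3.281 + 1.3609 + 0.0 = 7.4131


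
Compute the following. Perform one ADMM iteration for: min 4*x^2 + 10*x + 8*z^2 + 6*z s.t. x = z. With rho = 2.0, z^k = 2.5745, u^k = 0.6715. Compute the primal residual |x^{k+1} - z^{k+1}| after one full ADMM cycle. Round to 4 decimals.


ADMM iteration with rho = 2.0, z^k = 2.5745, u^k = 0.6715
Step 1: x-update.
Minimize 4*x^2 + 10*x + (2.0/2)*(x - 2.5745 + 0.6715)^2
FOC: (2*4 + 2.0)*x = -10 + 2.0*(2.5745 - 0.6715)
x^{k+1} = -0.6194
Step 2: z-update.
Minimize 8*z^2 + 6*z + (2.0/2)*(-0.6194 - z + 0.6715)^2
FOC: (2*8 + 2.0)*z = -6 + 2.0*(-0.6194 + 0.6715)
z^{k+1} = -0.3275
Step 3: u-update.
u^{k+1} = 0.6715 - 0.6194 + 0.3275 = 0.3796
Step 4: Primal residual = |-0.6194 + 0.3275| = 0.2919


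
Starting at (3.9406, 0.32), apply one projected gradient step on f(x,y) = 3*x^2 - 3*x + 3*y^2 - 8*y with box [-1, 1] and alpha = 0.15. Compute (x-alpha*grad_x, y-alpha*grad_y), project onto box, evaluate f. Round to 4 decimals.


Step 1: Compute gradient at (3.9406, 0.32).
grad_x = 2*3*3.9406 - 3 = 20.6436
grad_y = 2*3*0.32 - 8 = -6.08
Step 2: Gradient step.
x_raw = 3.9406 - 0.15*20.6436 = 0.8441
y_raw = 0.32 - 0.15*-6.08 = 1.232
Step 3: Project onto [-1, 1].
x_proj = clip(0.8441) = 0.8441
y_proj = clip(1.232) = 1.0
Step 4: Evaluate f.
f(0.8441, 1.0) = -5.3949


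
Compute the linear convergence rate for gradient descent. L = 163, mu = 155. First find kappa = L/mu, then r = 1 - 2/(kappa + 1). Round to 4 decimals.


Step 1: Compute the condition number.
kappa = L/mu = 163/155 = 1.0516
Step 2: Compute the convergence rate.
r = 1 - 2/(kappa + 1) = 1 - 2*mu/(L + mu) = (L - mu)/(L + mu) = 8/318 = 0.0252


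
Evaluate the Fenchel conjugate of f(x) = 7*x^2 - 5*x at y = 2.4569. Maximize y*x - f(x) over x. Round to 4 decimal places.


f*(y) = sup_x {y*x - a*x^2 - b*x} = sup_x {(y-b)*x - a*x^2}
FOC: (y - b) - 2a*x = 0 => x* = (y - b)/(2a)
x* = (2.4569 + 5)/(2*7) = 0.5326
f*(2.4569) = (y-b)^2/(4a) = (2.4569 + 5)^2/(4*7)
= 55.6054/28 = 1.9859


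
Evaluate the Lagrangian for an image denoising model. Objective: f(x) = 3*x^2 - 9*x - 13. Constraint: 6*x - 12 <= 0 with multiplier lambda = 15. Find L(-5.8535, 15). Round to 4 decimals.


Step 1: Evaluate f(x).
f(-5.8535) = 3*(-5.8535)^2 - 9*(-5.8535) - 13 = 142.4719
Step 2: Evaluate g(x).
g(-5.8535) = 6*-5.8535 - 12 = -47.121
Step 3: Compute Lagrangian.
L = 142.4719 + 15*-47.121 = -564.3431


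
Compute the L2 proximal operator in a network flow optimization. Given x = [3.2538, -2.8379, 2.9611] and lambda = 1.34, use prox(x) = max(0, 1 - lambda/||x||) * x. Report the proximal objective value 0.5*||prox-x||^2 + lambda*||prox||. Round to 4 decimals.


Step 1: Compute ||x||.
||x|| = 5.2354
Step 2: Compute scaling factor.
scale = max(0, 1 - 1.34/5.2354) = 0.744
Step 3: prox(x) = [2.421, -2.1115, 2.2032]
||prox(x)|| = 3.8954
Step 4: Proximal objective.
0.5*||prox-x||^2 = 0.8978
lambda*||prox|| = 5.2198
Total = 6.1176


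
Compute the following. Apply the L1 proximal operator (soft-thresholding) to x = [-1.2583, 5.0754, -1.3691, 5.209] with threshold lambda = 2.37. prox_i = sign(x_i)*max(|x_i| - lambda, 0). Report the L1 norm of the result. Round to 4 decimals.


Soft-thresholding with lambda = 2.37:
prox(-1.2583) = sign(-1.2583)*max(|-1.2583| - 2.37, 0) = 0.0
prox(5.0754) = sign(5.0754)*max(|5.0754| - 2.37, 0) = 2.7054
prox(-1.3691) = sign(-1.3691)*max(|-1.3691| - 2.37, 0) = 0.0
prox(5.209) = sign(5.209)*max(|5.209| - 2.37, 0) = 2.839
prox(x) = [0.0, 2.7054, 0.0, 2.839]
||prox(x)||_1 = 0.0 + 2.7054 + 0.0 + 2.839 = 5.5444


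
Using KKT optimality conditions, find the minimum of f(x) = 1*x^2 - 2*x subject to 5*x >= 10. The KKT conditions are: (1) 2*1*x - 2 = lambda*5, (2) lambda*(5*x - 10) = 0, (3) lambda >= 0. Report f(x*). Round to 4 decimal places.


Step 1: Try lambda = 0 (constraint inactive).
x_unc = 2/(2*1) = 1.0
Check: 5*1.0 = 5.0 < 10 -- violated!
Step 2: Constraint must be active: 5*x = 10
x* = 10/5 = 2.0
lambda = (2*1*2.0 - 2)/5 = 0.4
Step 3: Compute optimal value.
f(x*) = 1*2.0^2 - 2*2.0 = 0.0


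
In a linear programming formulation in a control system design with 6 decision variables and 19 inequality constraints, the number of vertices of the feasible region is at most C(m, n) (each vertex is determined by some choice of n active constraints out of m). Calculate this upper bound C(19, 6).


Each vertex corresponds to some choice of n active constraints out of m, so the number of vertices is at most C(m, n) = m! / (n!(m-n)!).
m = 19, n = 6
Numerator: 19 * 18 * 17 * 16 * 15 * 14
Denominator: 6! = 720
C(19, 6) = 27132


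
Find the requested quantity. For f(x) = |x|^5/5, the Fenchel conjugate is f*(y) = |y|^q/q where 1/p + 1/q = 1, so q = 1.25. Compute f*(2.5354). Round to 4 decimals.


The conjugate exponent q satisfies 1/p + 1/q = 1.
p = 5, so q = 5/(5 - 1) = 1.25
|y|^q = 2.5354^1.25 = 3.1993
f*(2.5354) = 3.1993 / 1.25 = 2.5595


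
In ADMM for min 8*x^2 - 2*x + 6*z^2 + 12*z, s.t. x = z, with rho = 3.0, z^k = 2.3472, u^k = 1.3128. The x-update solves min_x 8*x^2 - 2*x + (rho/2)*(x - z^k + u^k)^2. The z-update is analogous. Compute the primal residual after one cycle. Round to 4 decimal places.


ADMM iteration with rho = 3.0, z^k = 2.3472, u^k = 1.3128
Step 1: x-update.
Minimize 8*x^2 - 2*x + (3.0/2)*(x - 2.3472 + 1.3128)^2
FOC: (2*8 + 3.0)*x = 2 + 3.0*(2.3472 - 1.3128)
x^{k+1} = 0.2686
Step 2: z-update.
Minimize 6*z^2 + 12*z + (3.0/2)*(0.2686 - z + 1.3128)^2
FOC: (2*6 + 3.0)*z = -12 + 3.0*(0.2686 + 1.3128)
z^{k+1} = -0.4837
Step 3: u-update.
u^{k+1} = 1.3128 + 0.2686 + 0.4837 = 2.0651
Step 4: Primal residual = |0.2686 + 0.4837| = 0.7523


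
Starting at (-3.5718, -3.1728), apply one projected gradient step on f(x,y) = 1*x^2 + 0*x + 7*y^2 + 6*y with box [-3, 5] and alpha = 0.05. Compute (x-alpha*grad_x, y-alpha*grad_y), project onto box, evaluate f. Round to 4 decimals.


Step 1: Compute gradient at (-3.5718, -3.1728).
grad_x = 2*1*-3.5718 + 0 = -7.1436
grad_y = 2*7*-3.1728 + 6 = -38.4192
Step 2: Gradient step.
x_raw = -3.5718 - 0.05*-7.1436 = -3.2146
y_raw = -3.1728 - 0.05*-38.4192 = -1.2518
Step 3: Project onto [-3, 5].
x_proj = clip(-3.2146) = -3.0
y_proj = clip(-1.2518) = -1.2518
Step 4: Evaluate f.
f(-3.0, -1.2518) = 12.4587


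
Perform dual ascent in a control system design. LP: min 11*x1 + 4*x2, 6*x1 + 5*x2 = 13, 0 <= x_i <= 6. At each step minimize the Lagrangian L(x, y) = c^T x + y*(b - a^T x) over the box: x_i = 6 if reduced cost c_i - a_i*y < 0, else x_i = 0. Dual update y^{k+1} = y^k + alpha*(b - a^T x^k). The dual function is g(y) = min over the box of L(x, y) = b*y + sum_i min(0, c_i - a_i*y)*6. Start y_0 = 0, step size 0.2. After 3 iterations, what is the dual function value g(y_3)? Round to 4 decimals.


Dual ascent for LP: min 11*x1 + 4*x2, 6*x1 + 5*x2 = 13, 0 <= x_i <= 6
Step 1: y^k = 0.0, reduced costs: (11.0, 4.0)
  x^k = (0.0, 0.0), subgradient = b - a^T x = 13.0
  y^{k+1} = 0.0 + 0.2*13.0 = 2.6
Step 2: y^k = 2.6, reduced costs: (-4.6, -9.0)
  x^k = (6.0, 6.0), subgradient = b - a^T x = -53.0
  y^{k+1} = 2.6 + 0.2*-53.0 = -8.0
Step 3: y^k = -8.0, reduced costs: (59.0, 44.0)
  x^k = (0.0, 0.0), subgradient = b - a^T x = 13.0
  y^{k+1} = -8.0 + 0.2*13.0 = -5.4
Dual objective at y_3 = -5.4: reduced costs (43.4, 31.0), box minimizer x = (0.0, 0.0)
g(y_3) = b*y + (c1 - a1*y)*x1 + (c2 - a2*y)*x2 = 13*(-5.4) + 43.4*0.0 + 31.0*0.0 = -70.2 + 0.0 + 0.0 = -70.2


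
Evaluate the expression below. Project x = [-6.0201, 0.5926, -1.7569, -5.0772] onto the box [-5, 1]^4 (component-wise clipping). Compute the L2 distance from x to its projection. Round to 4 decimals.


Project each component onto [-5, 1].
clip(-6.0201) = -5.0, clip(0.5926) = 0.5926, clip(-1.7569) = -1.7569, clip(-5.0772) = -5.0
Projection = [-5.0, 0.5926, -1.7569, -5.0]
Squared diffs: [1.0406, 0.0, 0.0, 0.006]
Distance = sqrt(1.0466) = 1.023


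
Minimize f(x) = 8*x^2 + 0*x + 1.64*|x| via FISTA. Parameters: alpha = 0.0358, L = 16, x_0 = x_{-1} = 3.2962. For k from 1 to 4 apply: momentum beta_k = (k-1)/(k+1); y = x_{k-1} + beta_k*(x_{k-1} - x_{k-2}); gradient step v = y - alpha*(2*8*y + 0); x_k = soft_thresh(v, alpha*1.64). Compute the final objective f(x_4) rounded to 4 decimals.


FISTA on f(x) = 8*x^2 + 0*x + 1.64*|x|
L = 16, alpha = 0.0358
Iteration 1: beta = 0.0, y = 3.2962 + 0.0*(3.2962 - 3.2962) = 3.2962
  grad(y) = 52.7392, v = y - alpha*grad = 1.4081
  prox(v) = soft_thresh(1.4081, 0.0587) = 1.3494
Iteration 2: beta = 0.3333, y = 1.3494 + 0.3333*(1.3494 - 3.2962) = 0.7005
  grad(y) = 11.208, v = y - alpha*grad = 0.2993
  prox(v) = soft_thresh(0.2993, 0.0587) = 0.2405
Iteration 3: beta = 0.5, y = 0.2405 + 0.5*(0.2405 - 1.3494) = -0.3139
  grad(y) = -5.0224, v = y - alpha*grad = -0.1341
  prox(v) = soft_thresh(-0.1341, 0.0587) = -0.0754
Iteration 4: beta = 0.6, y = -0.0754 + 0.6*(-0.0754 - 0.2405) = -0.2649
  grad(y) = -4.2391, v = y - alpha*grad = -0.1132
  prox(v) = soft_thresh(-0.1132, 0.0587) = -0.0545
f(x_4) = 8*(-0.0545)^2 + 0*(-0.0545) + 1.64*|-0.0545| = 0.1131


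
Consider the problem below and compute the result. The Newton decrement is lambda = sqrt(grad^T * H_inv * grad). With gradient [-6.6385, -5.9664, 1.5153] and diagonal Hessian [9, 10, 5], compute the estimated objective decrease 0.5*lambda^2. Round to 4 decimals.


Step 1: H is diagonal, so H^(-1) * g = [-0.7376, -0.5966, 0.3031].
Step 2: g^T H^(-1) g = sum_i g_i^2 / H_ii
  = (-6.6385)^2/9 + (-5.9664)^2/10 + (1.5153)^2/5
  = 4.8966 + 3.5598 + 0.4592 = 8.9157
Step 3: Objective decrease = 0.5 * g^T H^(-1) g = 4.4578


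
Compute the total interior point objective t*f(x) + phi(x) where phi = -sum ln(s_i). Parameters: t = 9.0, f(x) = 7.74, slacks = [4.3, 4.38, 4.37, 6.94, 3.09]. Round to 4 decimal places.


Step 1: Compute log-barrier.
ln values: [1.4586, 1.477, 1.4748, 1.9373, 1.1282]
phi = -(1.4586 + 1.477 + 1.4748 + 1.9373 + 1.1282) = -7.4759
Step 2: Compute augmented objective.
t*f(x) = 9.0*7.74 = 69.66
Total = 69.66 - 7.4759 = 62.1841


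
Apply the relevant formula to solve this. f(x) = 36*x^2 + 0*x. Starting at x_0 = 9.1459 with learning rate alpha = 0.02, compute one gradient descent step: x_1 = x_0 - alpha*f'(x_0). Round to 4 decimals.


We compute the gradient at x_0 and apply the update.
f'(x) = 72*x + 0
f'(9.1459) = 72*9.1459 + 0 = 658.5048
x_1 = 9.1459 - 0.02*658.5048 = -4.0242


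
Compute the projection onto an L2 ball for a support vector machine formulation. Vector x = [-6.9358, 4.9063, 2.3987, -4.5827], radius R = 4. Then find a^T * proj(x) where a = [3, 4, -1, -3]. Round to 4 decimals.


Step 1: Compute ||x|| (intermediates to 6 decimals).
||x|| = sqrt((-6.9358)^2 + 4.9063^2 + 2.3987^2 + (-4.5827)^2) = 9.946457
Step 2: Project.
Since ||x|| > R, scale = R/||x|| = 4/9.946457 = 0.402153, proj(x) = scale * x
proj(x) = [-2.789253, 1.973083, 0.964644, -1.842947]
Step 3: Dot product.
a^T * proj(x) = 3*(-2.789253) + 4*1.973083 - 1*0.964644 - 3*(-1.842947) = 4.0888


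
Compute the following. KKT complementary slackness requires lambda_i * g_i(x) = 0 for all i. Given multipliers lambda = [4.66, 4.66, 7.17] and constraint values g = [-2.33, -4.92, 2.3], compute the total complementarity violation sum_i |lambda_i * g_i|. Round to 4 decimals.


KKT complementary slackness check:
lambda_1 * g_1 = 4.66 * -2.33 = -10.8578
lambda_2 * g_2 = 4.66 * -4.92 = -22.9272
lambda_3 * g_3 = 7.17 * 2.3 = 16.491
Total violation = 10.8578 + 22.9272 + 16.491 = 50.276


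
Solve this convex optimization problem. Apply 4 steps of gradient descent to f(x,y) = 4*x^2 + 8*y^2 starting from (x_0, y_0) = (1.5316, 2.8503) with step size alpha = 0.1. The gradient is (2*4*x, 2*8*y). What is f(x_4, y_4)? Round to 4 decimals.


Gradient descent on f(x,y) = 4*x^2 + 8*y^2.
Starting point: (1.5316, 2.8503), alpha = 0.1
Step 1: grad_x = 2*4*1.5316 = 12.2528, grad_y = 2*8*2.8503 = 45.6048
  x_1 = 1.5316 - 0.1*12.2528 = 0.3063
  y_1 = 2.8503 - 0.1*45.6048 = -1.7102
Step 2: grad_x = 2*4*0.3063 = 2.4506, grad_y = 2*8*-1.7102 = -27.3629
  x_2 = 0.3063 - 0.1*2.4506 = 0.0613
  y_2 = -1.7102 - 0.1*-27.3629 = 1.0261
Step 3: grad_x = 2*4*0.0613 = 0.4901, grad_y = 2*8*1.0261 = 16.4177
  x_3 = 0.0613 - 0.1*0.4901 = 0.0123
  y_3 = 1.0261 - 0.1*16.4177 = -0.6157
Step 4: grad_x = 2*4*0.0123 = 0.098, grad_y = 2*8*-0.6157 = -9.8506
  x_4 = 0.0123 - 0.1*0.098 = 0.0025
  y_4 = -0.6157 - 0.1*-9.8506 = 0.3694
f(0.0025, 0.3694) = 4*0.0025^2 + 8*0.3694^2 = 1.0917


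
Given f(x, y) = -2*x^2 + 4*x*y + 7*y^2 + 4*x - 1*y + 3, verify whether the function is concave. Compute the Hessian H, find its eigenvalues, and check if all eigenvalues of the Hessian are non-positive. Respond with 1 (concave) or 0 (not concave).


The Hessian of f(x,y) = -2*x^2 + 4*x*y + 7*y^2 + 4*x - 1*y + 3 is:
H = [[-4, 4], [4, 14]]
Trace = -4 + 14 = 10
Determinant = -4*14 - (4)^2 = -72
Discriminant = (10)^2 - 4*-72 = 388.0
Eigenvalues: lambda_1 = -4.8489, lambda_2 = 14.8489
The function is not concave.

0


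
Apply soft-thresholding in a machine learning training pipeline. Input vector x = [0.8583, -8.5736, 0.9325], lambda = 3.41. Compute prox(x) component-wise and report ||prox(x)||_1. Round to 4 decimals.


Soft-thresholding with lambda = 3.41:
prox(0.8583) = sign(0.8583)*max(|0.8583| - 3.41, 0) = 0.0
prox(-8.5736) = sign(-8.5736)*max(|-8.5736| - 3.41, 0) = -5.1636
prox(0.9325) = sign(0.9325)*max(|0.9325| - 3.41, 0) = 0.0
prox(x) = [0.0, -5.1636, 0.0]
||prox(x)||_1 = 0.0 + 5.1636 + 0.0 = 5.1636


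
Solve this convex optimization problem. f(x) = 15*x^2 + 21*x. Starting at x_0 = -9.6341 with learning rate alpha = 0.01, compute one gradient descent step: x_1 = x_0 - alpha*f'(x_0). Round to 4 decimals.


We compute the gradient at x_0 and apply the update.
f'(x) = 30*x + 21
f'(-9.6341) = 30*-9.6341 + 21 = -268.023
x_1 = -9.6341 - 0.01*-268.023 = -6.9539


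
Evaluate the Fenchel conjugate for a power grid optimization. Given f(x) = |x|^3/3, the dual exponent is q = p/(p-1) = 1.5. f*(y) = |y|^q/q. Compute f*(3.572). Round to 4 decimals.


The conjugate exponent q satisfies 1/p + 1/q = 1.
p = 3, so q = 3/(3 - 1) = 1.5
|y|^q = 3.572^1.5 = 6.751
f*(3.572) = 6.751 / 1.5 = 4.5007


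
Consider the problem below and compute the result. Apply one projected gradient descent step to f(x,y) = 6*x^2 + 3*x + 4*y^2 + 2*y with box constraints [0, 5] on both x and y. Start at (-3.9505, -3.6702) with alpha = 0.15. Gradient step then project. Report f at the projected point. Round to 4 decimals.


Step 1: Compute gradient at (-3.9505, -3.6702).
grad_x = 2*6*-3.9505 + 3 = -44.406
grad_y = 2*4*-3.6702 + 2 = -27.3616
Step 2: Gradient step.
x_raw = -3.9505 - 0.15*-44.406 = 2.7104
y_raw = -3.6702 - 0.15*-27.3616 = 0.434
Step 3: Project onto [0, 5].
x_proj = clip(2.7104) = 2.7104
y_proj = clip(0.434) = 0.434
Step 4: Evaluate f.
f(2.7104, 0.434) = 53.8305


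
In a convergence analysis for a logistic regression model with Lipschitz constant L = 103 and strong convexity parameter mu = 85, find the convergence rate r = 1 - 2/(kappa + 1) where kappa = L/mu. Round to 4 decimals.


Step 1: Compute the condition number.
kappa = L/mu = 103/85 = 1.2118
Step 2: Compute the convergence rate.
r = 1 - 2/(kappa + 1) = 1 - 2*mu/(L + mu) = (L - mu)/(L + mu) = 18/188 = 0.0957


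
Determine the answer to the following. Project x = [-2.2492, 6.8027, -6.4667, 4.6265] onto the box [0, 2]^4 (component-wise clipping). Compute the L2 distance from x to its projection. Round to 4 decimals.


Project each component onto [0, 2].
clip(-2.2492) = 0.0, clip(6.8027) = 2.0, clip(-6.4667) = 0.0, clip(4.6265) = 2.0
Projection = [0.0, 2.0, 0.0, 2.0]
Squared diffs: [5.0589, 23.0659, 41.8182, 6.8985]
Distance = sqrt(76.8415) = 8.7659


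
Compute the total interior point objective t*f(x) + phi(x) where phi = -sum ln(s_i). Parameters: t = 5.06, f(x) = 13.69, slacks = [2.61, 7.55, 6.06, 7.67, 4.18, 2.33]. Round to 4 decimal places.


Step 1: Compute log-barrier.
ln values: [0.9594, 2.0215, 1.8017, 2.0373, 1.4303, 0.8459]
phi = -(0.9594 + 2.0215 + 1.8017 + 2.0373 + 1.4303 + 0.8459) = -9.0961
Step 2: Compute augmented objective.
t*f(x) = 5.06*13.69 = 69.2714
Total = 69.2714 - 9.0961 = 60.1753


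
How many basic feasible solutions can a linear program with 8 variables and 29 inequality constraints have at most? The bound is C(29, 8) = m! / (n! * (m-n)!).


Each vertex corresponds to some choice of n active constraints out of m, so the number of vertices is at most C(m, n) = m! / (n!(m-n)!).
m = 29, n = 8
Numerator: 29 * 28 * 27 * 26 * 25 * 24 * 23 * 22
Denominator: 8! = 40320
C(29, 8) = 4292145


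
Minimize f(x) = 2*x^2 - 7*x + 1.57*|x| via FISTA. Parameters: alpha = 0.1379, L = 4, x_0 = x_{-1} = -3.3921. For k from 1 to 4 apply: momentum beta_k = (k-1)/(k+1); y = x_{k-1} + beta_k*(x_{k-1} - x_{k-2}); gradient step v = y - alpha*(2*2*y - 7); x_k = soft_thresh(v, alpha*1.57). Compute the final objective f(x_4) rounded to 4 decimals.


FISTA on f(x) = 2*x^2 - 7*x + 1.57*|x|
L = 4, alpha = 0.1379
Iteration 1: beta = 0.0, y = -3.3921 + 0.0*(-3.3921 + 3.3921) = -3.3921
  grad(y) = -20.5684, v = y - alpha*grad = -0.5557
  prox(v) = soft_thresh(-0.5557, 0.2165) = -0.3392
Iteration 2: beta = 0.3333, y = -0.3392 + 0.3333*(-0.3392 + 3.3921) = 0.6784
  grad(y) = -4.2863, v = y - alpha*grad = 1.2695
  prox(v) = soft_thresh(1.2695, 0.2165) = 1.053
Iteration 3: beta = 0.5, y = 1.053 + 0.5*(1.053 + 0.3392) = 1.7491
  grad(y) = -0.0036, v = y - alpha*grad = 1.7496
  prox(v) = soft_thresh(1.7496, 0.2165) = 1.5331
Iteration 4: beta = 0.6, y = 1.5331 + 0.6*(1.5331 - 1.053) = 1.8212
  grad(y) = 0.2846, v = y - alpha*grad = 1.7819
  prox(v) = soft_thresh(1.7819, 0.2165) = 1.5654
f(x_4) = 2*1.5654^2 - 7*1.5654 + 1.57*|1.5654| = -3.5992


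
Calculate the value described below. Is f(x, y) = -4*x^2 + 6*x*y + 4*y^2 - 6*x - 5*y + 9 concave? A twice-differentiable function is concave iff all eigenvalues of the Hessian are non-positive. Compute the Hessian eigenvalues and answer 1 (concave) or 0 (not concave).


The Hessian of f(x,y) = -4*x^2 + 6*x*y + 4*y^2 - 6*x - 5*y + 9 is:
H = [[-8, 6], [6, 8]]
Trace = -8 + 8 = 0
Determinant = -8*8 - (6)^2 = -100
Discriminant = (0)^2 - 4*-100 = 400.0
Eigenvalues: lambda_1 = -10.0, lambda_2 = 10.0
The function is not concave.

0


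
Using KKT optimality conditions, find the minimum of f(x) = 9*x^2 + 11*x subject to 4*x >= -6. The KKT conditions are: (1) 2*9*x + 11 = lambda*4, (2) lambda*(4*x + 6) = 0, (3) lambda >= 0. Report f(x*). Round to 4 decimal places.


Step 1: Try lambda = 0 (constraint inactive).
Stationarity: 2*9*x + 11 = 0
x* = -11/(2*9) = -11/18 = -0.6111 (rounded; the exact value -11/18 is used below)
Check constraint: 4*-0.6111 = -2.4444 >= -6 -- satisfied.
Step 2: Compute optimal value.
f(x*) = 9*(-11/18)^2 + 11*(-11/18) = -3.3611


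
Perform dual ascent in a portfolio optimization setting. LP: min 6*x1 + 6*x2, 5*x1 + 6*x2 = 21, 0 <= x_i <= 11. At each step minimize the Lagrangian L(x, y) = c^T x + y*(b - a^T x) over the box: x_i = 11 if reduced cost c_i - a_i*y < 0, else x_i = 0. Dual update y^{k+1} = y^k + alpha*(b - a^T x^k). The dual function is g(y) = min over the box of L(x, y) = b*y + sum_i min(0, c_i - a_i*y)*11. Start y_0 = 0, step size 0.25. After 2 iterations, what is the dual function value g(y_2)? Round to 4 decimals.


Dual ascent for LP: min 6*x1 + 6*x2, 5*x1 + 6*x2 = 21, 0 <= x_i <= 11
Step 1: y^k = 0.0, reduced costs: (6.0, 6.0)
  x^k = (0.0, 0.0), subgradient = b - a^T x = 21.0
  y^{k+1} = 0.0 + 0.25*21.0 = 5.25
Step 2: y^k = 5.25, reduced costs: (-20.25, -25.5)
  x^k = (11.0, 11.0), subgradient = b - a^T x = -100.0
  y^{k+1} = 5.25 + 0.25*-100.0 = -19.75
Dual objective at y_2 = -19.75: reduced costs (104.75, 124.5), box minimizer x = (0.0, 0.0)
g(y_2) = b*y + (c1 - a1*y)*x1 + (c2 - a2*y)*x2 = 21*(-19.75) + 104.75*0.0 + 124.5*0.0 = -414.75 + 0.0 + 0.0 = -414.75


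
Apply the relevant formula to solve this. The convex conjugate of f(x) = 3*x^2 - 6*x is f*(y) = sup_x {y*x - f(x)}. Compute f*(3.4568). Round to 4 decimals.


f*(y) = sup_x {y*x - a*x^2 - b*x} = sup_x {(y-b)*x - a*x^2}
FOC: (y - b) - 2a*x = 0 => x* = (y - b)/(2a)
x* = (3.4568 + 6)/(2*3) = 1.5761
f*(3.4568) = (y-b)^2/(4a) = (3.4568 + 6)^2/(4*3)
= 89.4311/12 = 7.4526


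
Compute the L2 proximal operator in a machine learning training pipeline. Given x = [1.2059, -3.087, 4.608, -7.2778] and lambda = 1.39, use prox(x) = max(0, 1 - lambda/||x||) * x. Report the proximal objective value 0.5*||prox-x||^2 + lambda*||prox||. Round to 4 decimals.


Step 1: Compute ||x||.
||x|| = 9.2295
Step 2: Compute scaling factor.
scale = max(0, 1 - 1.39/9.2295) = 0.8494
Step 3: prox(x) = [1.0243, -2.6221, 3.914, -6.1817]
||prox(x)|| = 7.8395
Step 4: Proximal objective.
0.5*||prox-x||^2 = 0.9661
lambda*||prox|| = 10.8969
Total = 11.863


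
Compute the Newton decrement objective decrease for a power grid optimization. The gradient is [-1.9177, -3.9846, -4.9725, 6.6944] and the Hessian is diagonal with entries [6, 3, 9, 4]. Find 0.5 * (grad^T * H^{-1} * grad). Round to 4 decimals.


Step 1: H is diagonal, so H^(-1) * g = [-0.3196, -1.3282, -0.5525, 1.6736].
Step 2: g^T H^(-1) g = sum_i g_i^2 / H_ii
  = (-1.9177)^2/6 + (-3.9846)^2/3 + (-4.9725)^2/9 + (6.6944)^2/4
  = 0.6129 + 5.2923 + 2.7473 + 11.2037 = 19.8563
Step 3: Objective decrease = 0.5 * g^T H^(-1) g = 9.9282


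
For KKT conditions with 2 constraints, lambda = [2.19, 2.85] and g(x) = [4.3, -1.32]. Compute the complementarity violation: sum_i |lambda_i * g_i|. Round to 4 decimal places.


KKT complementary slackness check:
lambda_1 * g_1 = 2.19 * 4.3 = 9.417
lambda_2 * g_2 = 2.85 * -1.32 = -3.762
Total violation = 9.417 + 3.762 = 13.179


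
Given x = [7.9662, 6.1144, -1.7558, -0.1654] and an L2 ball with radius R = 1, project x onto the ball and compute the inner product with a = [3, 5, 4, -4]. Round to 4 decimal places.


Step 1: Compute ||x|| (intermediates to 6 decimals).
||x|| = sqrt(7.9662^2 + 6.1144^2 + (-1.7558)^2 + (-0.1654)^2) = 10.195902
Step 2: Project.
Since ||x|| > R, scale = R/||x|| = 1/10.195902 = 0.098079, proj(x) = scale * x
proj(x) = [0.781317, 0.599694, -0.172207, -0.016222]
Step 3: Dot product.
a^T * proj(x) = 3*0.781317 + 5*0.599694 + 4*(-0.172207) - 4*(-0.016222) = 4.7185


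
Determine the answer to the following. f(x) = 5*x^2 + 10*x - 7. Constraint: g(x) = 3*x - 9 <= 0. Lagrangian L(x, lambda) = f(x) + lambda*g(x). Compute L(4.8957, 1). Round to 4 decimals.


Step 1: Evaluate f(x).
f(4.8957) = 5*4.8957^2 + 10*4.8957 - 7 = 161.7964
Step 2: Evaluate g(x).
g(4.8957) = 3*4.8957 - 9 = 5.6871
Step 3: Compute Lagrangian.
L = 161.7964 + 1*5.6871 = 167.4835


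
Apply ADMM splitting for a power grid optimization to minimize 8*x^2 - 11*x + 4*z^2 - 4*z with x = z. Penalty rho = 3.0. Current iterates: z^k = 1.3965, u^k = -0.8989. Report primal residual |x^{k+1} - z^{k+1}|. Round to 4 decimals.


ADMM iteration with rho = 3.0, z^k = 1.3965, u^k = -0.8989
Step 1: x-update.
Minimize 8*x^2 - 11*x + (3.0/2)*(x - 1.3965 - 0.8989)^2
FOC: (2*8 + 3.0)*x = 11 + 3.0*(1.3965 + 0.8989)
x^{k+1} = 0.9414
Step 2: z-update.
Minimize 4*z^2 - 4*z + (3.0/2)*(0.9414 - z - 0.8989)^2
FOC: (2*4 + 3.0)*z = 4 + 3.0*(0.9414 - 0.8989)
z^{k+1} = 0.3752
Step 3: u-update.
u^{k+1} = -0.8989 + 0.9414 - 0.3752 = -0.3327
Step 4: Primal residual = |0.9414 - 0.3752| = 0.5662


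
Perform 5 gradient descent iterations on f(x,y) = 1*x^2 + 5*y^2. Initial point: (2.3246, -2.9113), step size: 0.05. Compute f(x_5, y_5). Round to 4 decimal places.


Gradient descent on f(x,y) = 1*x^2 + 5*y^2.
Starting point: (2.3246, -2.9113), alpha = 0.05
Step 1: grad_x = 2*1*2.3246 = 4.6492, grad_y = 2*5*-2.9113 = -29.113
  x_1 = 2.3246 - 0.05*4.6492 = 2.0921
  y_1 = -2.9113 - 0.05*-29.113 = -1.4557
Step 2: grad_x = 2*1*2.0921 = 4.1843, grad_y = 2*5*-1.4557 = -14.5565
  x_2 = 2.0921 - 0.05*4.1843 = 1.8829
  y_2 = -1.4557 - 0.05*-14.5565 = -0.7278
Step 3: grad_x = 2*1*1.8829 = 3.7659, grad_y = 2*5*-0.7278 = -7.2783
  x_3 = 1.8829 - 0.05*3.7659 = 1.6946
  y_3 = -0.7278 - 0.05*-7.2783 = -0.3639
Step 4: grad_x = 2*1*1.6946 = 3.3893, grad_y = 2*5*-0.3639 = -3.6391
  x_4 = 1.6946 - 0.05*3.3893 = 1.5252
  y_4 = -0.3639 - 0.05*-3.6391 = -0.182
Step 5: grad_x = 2*1*1.5252 = 3.0503, grad_y = 2*5*-0.182 = -1.8196
  x_5 = 1.5252 - 0.05*3.0503 = 1.3727
  y_5 = -0.182 - 0.05*-1.8196 = -0.091
f(1.3727, -0.091) = 1*1.3727^2 + 5*(-0.091)^2 = 1.9256


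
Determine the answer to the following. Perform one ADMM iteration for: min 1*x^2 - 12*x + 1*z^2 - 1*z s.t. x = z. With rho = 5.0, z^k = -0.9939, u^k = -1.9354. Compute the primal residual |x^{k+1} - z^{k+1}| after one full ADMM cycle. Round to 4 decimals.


ADMM iteration with rho = 5.0, z^k = -0.9939, u^k = -1.9354
Step 1: x-update.
Minimize 1*x^2 - 12*x + (5.0/2)*(x + 0.9939 - 1.9354)^2
FOC: (2*1 + 5.0)*x = 12 + 5.0*(-0.9939 + 1.9354)
x^{k+1} = 2.3868
Step 2: z-update.
Minimize 1*z^2 - 1*z + (5.0/2)*(2.3868 - z - 1.9354)^2
FOC: (2*1 + 5.0)*z = 1 + 5.0*(2.3868 - 1.9354)
z^{k+1} = 0.4653
Step 3: u-update.
u^{k+1} = -1.9354 + 2.3868 - 0.4653 = -0.0139
Step 4: Primal residual = |2.3868 - 0.4653| = 1.9215


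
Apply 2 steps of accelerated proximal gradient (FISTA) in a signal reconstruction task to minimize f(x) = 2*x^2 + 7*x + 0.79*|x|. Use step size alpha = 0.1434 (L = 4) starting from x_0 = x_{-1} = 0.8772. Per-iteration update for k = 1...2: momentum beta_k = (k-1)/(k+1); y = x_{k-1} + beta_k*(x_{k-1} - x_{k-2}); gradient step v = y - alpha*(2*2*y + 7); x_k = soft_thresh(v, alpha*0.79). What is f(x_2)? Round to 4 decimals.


FISTA on f(x) = 2*x^2 + 7*x + 0.79*|x|
L = 4, alpha = 0.1434
Iteration 1: beta = 0.0, y = 0.8772 + 0.0*(0.8772 - 0.8772) = 0.8772
  grad(y) = 10.5088, v = y - alpha*grad = -0.6298
  prox(v) = soft_thresh(-0.6298, 0.1133) = -0.5165
Iteration 2: beta = 0.3333, y = -0.5165 + 0.3333*(-0.5165 - 0.8772) = -0.981
  grad(y) = 3.0759, v = y - alpha*grad = -1.4221
  prox(v) = soft_thresh(-1.4221, 0.1133) = -1.3088
f(x_2) = 2*(-1.3088)^2 + 7*(-1.3088) + 0.79*|-1.3088| = -4.7018


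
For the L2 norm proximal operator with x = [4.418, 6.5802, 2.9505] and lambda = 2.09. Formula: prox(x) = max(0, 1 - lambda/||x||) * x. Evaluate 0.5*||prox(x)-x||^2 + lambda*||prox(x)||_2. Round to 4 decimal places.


Step 1: Compute ||x||.
||x|| = 8.4571
Step 2: Compute scaling factor.
scale = max(0, 1 - 2.09/8.4571) = 0.7529
Step 3: prox(x) = [3.3262, 4.954, 2.2213]
||prox(x)|| = 6.3671
Step 4: Proximal objective.
0.5*||prox-x||^2 = 2.1841
lambda*||prox|| = 13.3072
Total = 15.4914


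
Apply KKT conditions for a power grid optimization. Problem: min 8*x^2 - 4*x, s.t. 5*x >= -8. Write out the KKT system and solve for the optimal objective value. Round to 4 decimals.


Step 1: Try lambda = 0 (constraint inactive).
Stationarity: 2*8*x - 4 = 0
x* = 4/(2*8) = 0.25
Check constraint: 5*0.25 = 1.25 >= -8 -- satisfied.
Step 2: Compute optimal value.
f(x*) = 8*0.25^2 - 4*0.25 = -0.5


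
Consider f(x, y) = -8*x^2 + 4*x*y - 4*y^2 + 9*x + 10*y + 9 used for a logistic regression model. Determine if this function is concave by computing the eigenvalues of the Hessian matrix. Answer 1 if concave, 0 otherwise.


The Hessian of f(x,y) = -8*x^2 + 4*x*y - 4*y^2 + 9*x + 10*y + 9 is:
H = [[-16, 4], [4, -8]]
Trace = -16 - 8 = -24
Determinant = -16*-8 - (4)^2 = 112
Discriminant = (-24)^2 - 4*112 = 128.0
Eigenvalues: lambda_1 = -17.6569, lambda_2 = -6.3431
The function is concave.

1


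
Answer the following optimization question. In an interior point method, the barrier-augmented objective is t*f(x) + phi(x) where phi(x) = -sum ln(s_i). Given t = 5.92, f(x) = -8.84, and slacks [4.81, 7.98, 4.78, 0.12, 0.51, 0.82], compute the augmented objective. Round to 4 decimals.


Step 1: Compute log-barrier.
ln values: [1.5707, 2.0769, 1.5644, -2.1203, -0.6733, -0.1985]
phi = -(1.5707 + 2.0769 + 1.5644 - 2.1203 - 0.6733 - 0.1985) = -2.22
Step 2: Compute augmented objective.
t*f(x) = 5.92*-8.84 = -52.3328
Total = -52.3328 - 2.22 = -54.5528


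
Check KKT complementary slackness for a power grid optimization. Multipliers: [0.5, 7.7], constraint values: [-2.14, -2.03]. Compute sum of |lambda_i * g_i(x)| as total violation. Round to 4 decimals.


KKT complementary slackness check:
lambda_1 * g_1 = 0.5 * -2.14 = -1.07
lambda_2 * g_2 = 7.7 * -2.03 = -15.631
Total violation = 1.07 + 15.631 = 16.701


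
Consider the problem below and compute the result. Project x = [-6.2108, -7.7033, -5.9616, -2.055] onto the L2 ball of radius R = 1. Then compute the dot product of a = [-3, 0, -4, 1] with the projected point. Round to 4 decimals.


Step 1: Compute ||x|| (intermediates to 6 decimals).
||x|| = sqrt((-6.2108)^2 + (-7.7033)^2 + (-5.9616)^2 + (-2.055)^2) = 11.733651
Step 2: Project.
Since ||x|| > R, scale = R/||x|| = 1/11.733651 = 0.085225, proj(x) = scale * x
proj(x) = [-0.529315, -0.656514, -0.508077, -0.175137]
Step 3: Dot product.
a^T * proj(x) = -3*(-0.529315) + 0*(-0.656514) - 4*(-0.508077) + 1*(-0.175137) = 3.4451


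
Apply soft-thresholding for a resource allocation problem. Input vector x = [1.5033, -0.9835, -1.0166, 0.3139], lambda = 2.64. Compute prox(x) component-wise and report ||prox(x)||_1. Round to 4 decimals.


Soft-thresholding with lambda = 2.64:
prox(1.5033) = sign(1.5033)*max(|1.5033| - 2.64, 0) = 0.0
prox(-0.9835) = sign(-0.9835)*max(|-0.9835| - 2.64, 0) = 0.0
prox(-1.0166) = sign(-1.0166)*max(|-1.0166| - 2.64, 0) = 0.0
prox(0.3139) = sign(0.3139)*max(|0.3139| - 2.64, 0) = 0.0
prox(x) = [0.0, 0.0, 0.0, 0.0]
||prox(x)||_1 = 0.0 + 0.0 + 0.0 + 0.0 = 0.0


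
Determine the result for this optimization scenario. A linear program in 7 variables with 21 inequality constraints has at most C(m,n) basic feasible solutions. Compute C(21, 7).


Each vertex corresponds to some choice of n active constraints out of m, so the number of vertices is at most C(m, n) = m! / (n!(m-n)!).
m = 21, n = 7
Numerator: 21 * 20 * 19 * 18 * 17 * 16 * 15
Denominator: 7! = 5040
C(21, 7) = 116280


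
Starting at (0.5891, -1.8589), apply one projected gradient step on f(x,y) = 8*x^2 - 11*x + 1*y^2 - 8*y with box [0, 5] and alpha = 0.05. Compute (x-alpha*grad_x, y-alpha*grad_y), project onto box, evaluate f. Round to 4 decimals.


Step 1: Compute gradient at (0.5891, -1.8589).
grad_x = 2*8*0.5891 - 11 = -1.5744
grad_y = 2*1*-1.8589 - 8 = -11.7178
Step 2: Gradient step.
x_raw = 0.5891 - 0.05*-1.5744 = 0.6678
y_raw = -1.8589 - 0.05*-11.7178 = -1.273
Step 3: Project onto [0, 5].
x_proj = clip(0.6678) = 0.6678
y_proj = clip(-1.273) = 0.0
Step 4: Evaluate f.
f(0.6678, 0.0) = -3.7782


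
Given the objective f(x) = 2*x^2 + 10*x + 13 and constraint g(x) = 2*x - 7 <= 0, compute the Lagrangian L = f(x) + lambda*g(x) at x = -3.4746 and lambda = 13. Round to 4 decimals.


Step 1: Evaluate f(x).
f(-3.4746) = 2*(-3.4746)^2 + 10*(-3.4746) + 13 = 2.3997
Step 2: Evaluate g(x).
g(-3.4746) = 2*-3.4746 - 7 = -13.9492
Step 3: Compute Lagrangian.
L = 2.3997 + 13*-13.9492 = -178.9399


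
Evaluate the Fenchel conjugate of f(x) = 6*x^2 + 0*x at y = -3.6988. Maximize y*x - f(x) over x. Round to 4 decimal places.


f*(y) = sup_x {y*x - a*x^2 - b*x} = sup_x {(y-b)*x - a*x^2}
FOC: (y - b) - 2a*x = 0 => x* = (y - b)/(2a)
x* = (-3.6988 - 0)/(2*6) = -0.3082
f*(-3.6988) = (y-b)^2/(4a) = (-3.6988 - 0)^2/(4*6)
= 13.6811/24 = 0.57


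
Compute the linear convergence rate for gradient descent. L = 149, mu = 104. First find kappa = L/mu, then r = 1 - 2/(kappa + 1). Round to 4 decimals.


Step 1: Compute the condition number.
kappa = L/mu = 149/104 = 1.4327
Step 2: Compute the convergence rate.
r = 1 - 2/(kappa + 1) = 1 - 2*mu/(L + mu) = (L - mu)/(L + mu) = 45/253 = 0.1779


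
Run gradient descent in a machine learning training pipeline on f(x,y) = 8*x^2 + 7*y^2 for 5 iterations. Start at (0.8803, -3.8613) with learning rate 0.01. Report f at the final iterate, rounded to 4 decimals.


Gradient descent on f(x,y) = 8*x^2 + 7*y^2.
Starting point: (0.8803, -3.8613), alpha = 0.01
Step 1: grad_x = 2*8*0.8803 = 14.0848, grad_y = 2*7*-3.8613 = -54.0582
  x_1 = 0.8803 - 0.01*14.0848 = 0.7395
  y_1 = -3.8613 - 0.01*-54.0582 = -3.3207
Step 2: grad_x = 2*8*0.7395 = 11.8312, grad_y = 2*7*-3.3207 = -46.4901
  x_2 = 0.7395 - 0.01*11.8312 = 0.6211
  y_2 = -3.3207 - 0.01*-46.4901 = -2.8558
Step 3: grad_x = 2*8*0.6211 = 9.9382, grad_y = 2*7*-2.8558 = -39.9814
  x_3 = 0.6211 - 0.01*9.9382 = 0.5218
  y_3 = -2.8558 - 0.01*-39.9814 = -2.456
Step 4: grad_x = 2*8*0.5218 = 8.3481, grad_y = 2*7*-2.456 = -34.384
  x_4 = 0.5218 - 0.01*8.3481 = 0.4383
  y_4 = -2.456 - 0.01*-34.384 = -2.1122
Step 5: grad_x = 2*8*0.4383 = 7.0124, grad_y = 2*7*-2.1122 = -29.5703
  x_5 = 0.4383 - 0.01*7.0124 = 0.3682
  y_5 = -2.1122 - 0.01*-29.5703 = -1.8165
f(0.3682, -1.8165) = 8*0.3682^2 + 7*(-1.8165)^2 = 24.181


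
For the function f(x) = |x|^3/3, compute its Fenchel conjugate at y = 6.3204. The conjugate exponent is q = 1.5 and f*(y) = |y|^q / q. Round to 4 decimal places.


The conjugate exponent q satisfies 1/p + 1/q = 1.
p = 3, so q = 3/(3 - 1) = 1.5
|y|^q = 6.3204^1.5 = 15.8897
f*(6.3204) = 15.8897 / 1.5 = 10.5932


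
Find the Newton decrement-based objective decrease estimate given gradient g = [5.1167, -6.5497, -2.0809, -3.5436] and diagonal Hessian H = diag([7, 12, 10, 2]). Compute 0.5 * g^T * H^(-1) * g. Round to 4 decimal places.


Step 1: H is diagonal, so H^(-1) * g = [0.731, -0.5458, -0.2081, -1.7718].
Step 2: g^T H^(-1) g = sum_i g_i^2 / H_ii
  = (5.1167)^2/7 + (-6.5497)^2/12 + (-2.0809)^2/10 + (-3.5436)^2/2
  = 3.7401 + 3.5749 + 0.433 + 6.2786 = 14.0265
Step 3: Objective decrease = 0.5 * g^T H^(-1) g = 7.0133


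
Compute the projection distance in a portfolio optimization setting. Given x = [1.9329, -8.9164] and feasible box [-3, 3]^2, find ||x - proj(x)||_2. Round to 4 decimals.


Project each component onto [-3, 3].
clip(1.9329) = 1.9329, clip(-8.9164) = -3.0
Projection = [1.9329, -3.0]
Squared diffs: [0.0, 35.0038]
Distance = sqrt(35.0038) = 5.9164
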